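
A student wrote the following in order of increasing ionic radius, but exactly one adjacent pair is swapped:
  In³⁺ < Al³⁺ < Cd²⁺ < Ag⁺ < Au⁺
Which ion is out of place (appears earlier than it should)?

Compare adjacent ions: same group and charge — period 3 sits above period 5, so Al³⁺ is smaller — yet in this increasing list In³⁺ sits before Al³⁺. Nothing else is reversed, so In³⁺ should move one place to the right.

In³⁺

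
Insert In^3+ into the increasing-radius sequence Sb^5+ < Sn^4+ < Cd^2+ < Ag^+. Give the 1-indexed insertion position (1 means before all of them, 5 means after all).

All of these have 46 electrons (isoelectronic). With the same electron cloud, the ion with the most protons pulls it in tightest. Nuclear charges: Sb^5+ (Z=51), Sn^4+ (Z=50), In^3+ (Z=49), Cd^2+ (Z=48), Ag^+ (Z=47). Highest Z is smallest.
With In^3+ included the full order is Sb^5+ < Sn^4+ < In^3+ < Cd^2+ < Ag^+, so it takes position 3.

3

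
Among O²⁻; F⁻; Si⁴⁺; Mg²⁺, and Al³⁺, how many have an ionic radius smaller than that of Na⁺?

Each ion has 10 electrons. The ranking follows nuclear charge in reverse — greater Z gives a smaller radius. Si⁴⁺ (Z=14), Al³⁺ (Z=13), Mg²⁺ (Z=12), Na⁺ (Z=11), F⁻ (Z=9), O²⁻ (Z=8).
Relative to Na⁺, the ions that are smaller are Si⁴⁺, Al³⁺, Mg²⁺. That's 3.

3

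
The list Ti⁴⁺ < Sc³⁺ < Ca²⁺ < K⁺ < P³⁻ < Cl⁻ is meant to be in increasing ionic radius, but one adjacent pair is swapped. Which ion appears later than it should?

Compare adjacent ions: Cl⁻ and P³⁻ share 18 electrons; the higher nuclear charge on Cl (Z=17) contracts it more, so Cl⁻ < P³⁻ — yet in this increasing list P³⁻ sits before Cl⁻. Nothing else is reversed, so Cl⁻ should move one place to the left.

Cl⁻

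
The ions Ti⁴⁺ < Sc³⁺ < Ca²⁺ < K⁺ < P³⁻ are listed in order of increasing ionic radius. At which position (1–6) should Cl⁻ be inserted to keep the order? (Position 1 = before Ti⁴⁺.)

All of these have 18 electrons (isoelectronic). With the same electron cloud, the ion with the most protons pulls it in tightest. Nuclear charges: Ti⁴⁺ (Z=22), Sc³⁺ (Z=21), Ca²⁺ (Z=20), K⁺ (Z=19), Cl⁻ (Z=17), P³⁻ (Z=15). Highest Z is smallest.
Merged order: Ti⁴⁺ < Sc³⁺ < Ca²⁺ < K⁺ < Cl⁻ < P³⁻ — Cl⁻ is number 5.

5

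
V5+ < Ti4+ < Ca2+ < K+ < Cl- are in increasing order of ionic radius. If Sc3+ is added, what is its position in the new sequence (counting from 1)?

All of these have 18 electrons (isoelectronic). With the same electron cloud, the ion with the most protons pulls it in tightest. Nuclear charges: V5+ (Z=23), Ti4+ (Z=22), Sc3+ (Z=21), Ca2+ (Z=20), K+ (Z=19), Cl- (Z=17). Highest Z is smallest.
Putting Sc3+ in gives V5+ < Ti4+ < Sc3+ < Ca2+ < K+ < Cl-; it lands at slot 3.

3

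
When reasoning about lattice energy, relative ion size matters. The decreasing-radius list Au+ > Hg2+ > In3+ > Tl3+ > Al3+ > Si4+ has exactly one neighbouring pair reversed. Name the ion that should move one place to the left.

Tl3+

Scanning neighbour by neighbour, only In3+/Tl3+ violates a trend: In3+ and Tl3+ are in one column with the same charge; the lighter period-5 ion has one fewer shell and is smaller. That makes Tl3+ the one sitting a position late relative to where it belongs.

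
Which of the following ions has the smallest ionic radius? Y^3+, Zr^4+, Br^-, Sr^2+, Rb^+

These species are isoelectronic with 36 electrons. The only difference is the number of protons: Zr^4+ (Z=40), Y^3+ (Z=39), Sr^2+ (Z=38), Rb^+ (Z=37), Br^- (Z=35). The strongest nuclear pull (Zr^4+) gives the smallest ion.

Zr^4+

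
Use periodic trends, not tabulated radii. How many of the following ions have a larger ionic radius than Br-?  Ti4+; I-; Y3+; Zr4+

Work out protons and electrons: Ti4+: 18 e⁻, Z=22, Zr4+: 36 e⁻, Z=40, Y3+: 36 e⁻, Z=39, Br-: 36 e⁻, Z=35, I-: 54 e⁻, Z=53. Ti4+ < Zr4+ (same group, period 4 vs 5); Zr4+ < Y3+ (both 36 e⁻, Z=40>39); Y3+ < Br- (both 36 e⁻, Z=39>35); Br- < I- (same group, period 4 vs 5).
Overall: Ti4+ < Zr4+ < Y3+ < Br- < I-. Br- has 3 below it and 1 above. That's 1.

1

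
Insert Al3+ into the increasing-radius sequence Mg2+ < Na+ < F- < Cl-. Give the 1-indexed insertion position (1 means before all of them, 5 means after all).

1

First list Z and electron count for each: Al3+ (Z=13, 10 e⁻), Mg2+ (Z=12, 10 e⁻), Na+ (Z=11, 10 e⁻), F- (Z=9, 10 e⁻), Cl- (Z=17, 18 e⁻). Al3+ < Mg2+ (both 10 e⁻, Z=13>12); Mg2+ < Na+ (isoelectronic, higher Z=12 is smaller); Na+ < F- (isoelectronic, higher Z=11 is smaller); F- < Cl- (same group, 1 shell fewer).
Merged order: Al3+ < Mg2+ < Na+ < F- < Cl- — Al3+ is number 1.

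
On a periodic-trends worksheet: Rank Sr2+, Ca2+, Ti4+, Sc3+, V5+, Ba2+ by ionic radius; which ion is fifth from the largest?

Ti4+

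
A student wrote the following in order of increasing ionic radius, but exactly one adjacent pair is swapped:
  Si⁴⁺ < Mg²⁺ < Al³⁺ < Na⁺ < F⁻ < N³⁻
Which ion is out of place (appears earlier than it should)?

Mg²⁺

Compare adjacent ions: both have 10 electrons but Z(Al)=13 > Z(Mg)=12, so Al³⁺ should be the smaller of the two — yet in this increasing list Mg²⁺ sits before Al³⁺. Nothing else is reversed, so Mg²⁺ should move one place to the right.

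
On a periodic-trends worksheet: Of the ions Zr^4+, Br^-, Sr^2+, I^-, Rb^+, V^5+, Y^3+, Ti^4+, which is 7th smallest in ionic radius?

Tabulating Z and e⁻: V^5+ has 18 e⁻ (Z=23), Ti^4+ has 18 e⁻ (Z=22), Zr^4+ has 36 e⁻ (Z=40), Y^3+ has 36 e⁻ (Z=39), Sr^2+ has 36 e⁻ (Z=38), Rb^+ has 36 e⁻ (Z=37), Br^- has 36 e⁻ (Z=35), I^- has 54 e⁻ (Z=53). V^5+ < Ti^4+ (isoelectronic, higher Z=23 is smaller); Ti^4+ < Zr^4+ (same group, 1 shell fewer); Zr^4+ < Y^3+ (both 36 e⁻, Z=40>39); Y^3+ < Sr^2+ (both 36 e⁻, Z=39>38); Sr^2+ < Rb^+ (both 36 e⁻, Z=38>37); Rb^+ < Br^- (both 36 e⁻, Z=37>35); Br^- < I^- (same group, period 4 vs 5).
Full ascending order: V^5+ < Ti^4+ < Zr^4+ < Y^3+ < Sr^2+ < Rb^+ < Br^- < I^-. Counting from the smallest, position 7 is Br^-.

Br^-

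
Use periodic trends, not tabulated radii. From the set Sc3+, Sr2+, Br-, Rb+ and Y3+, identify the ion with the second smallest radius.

Electron counts and nuclear charges: Sc3+: 18 e⁻, Z=21, Y3+: 36 e⁻, Z=39, Sr2+: 36 e⁻, Z=38, Rb+: 36 e⁻, Z=37, Br-: 36 e⁻, Z=35. Sc3+ < Y3+ (same group, 1 shell fewer); Y3+ < Sr2+ (both 36 e⁻, Z=39>38); Sr2+ < Rb+ (both 36 e⁻, Z=38>37); Rb+ < Br- (both 36 e⁻, Z=37>35).
So the order is Sc3+ < Y3+ < Sr2+ < Rb+ < Br-; the 2nd-smallest ion is Y3+.

Y3+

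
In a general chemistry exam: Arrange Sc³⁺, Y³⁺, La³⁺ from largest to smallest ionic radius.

All are in the same group with charge +3. Radius grows down the group as n (the outermost shell) increases.

La³⁺ > Y³⁺ > Sc³⁺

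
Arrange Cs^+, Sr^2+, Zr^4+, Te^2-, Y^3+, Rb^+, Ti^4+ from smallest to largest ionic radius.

Ti^4+ < Zr^4+ < Y^3+ < Sr^2+ < Rb^+ < Cs^+ < Te^2-

Ti^4+: 18 e⁻, Z=22, Zr^4+: 36 e⁻, Z=40, Y^3+: 36 e⁻, Z=39, Sr^2+: 36 e⁻, Z=38, Rb^+: 36 e⁻, Z=37, Cs^+: 54 e⁻, Z=55, Te^2-: 54 e⁻, Z=52. Ti^4+ < Zr^4+ (same group, period 4 vs 5); Zr^4+ < Y^3+ (isoelectronic, higher Z=40 is smaller); Y^3+ < Sr^2+ (both 36 e⁻, Z=39>38); Sr^2+ < Rb^+ (isoelectronic, higher Z=38 is smaller); Rb^+ < Cs^+ (same group, period 5 vs 6); Cs^+ < Te^2- (both 54 e⁻, Z=55>52).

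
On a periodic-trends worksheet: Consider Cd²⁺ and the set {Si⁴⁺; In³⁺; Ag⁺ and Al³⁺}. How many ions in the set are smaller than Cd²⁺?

First list Z and electron count for each: Si⁴⁺ has 10 e⁻ (Z=14), Al³⁺ has 10 e⁻ (Z=13), In³⁺ has 46 e⁻ (Z=49), Cd²⁺ has 46 e⁻ (Z=48), Ag⁺ has 46 e⁻ (Z=47). Si⁴⁺ < Al³⁺ (isoelectronic, higher Z=14 is smaller); Al³⁺ < In³⁺ (same group, 2 shells fewer); In³⁺ < Cd²⁺ (both 46 e⁻, Z=49>48); Cd²⁺ < Ag⁺ (isoelectronic, higher Z=48 is smaller).
Overall: Si⁴⁺ < Al³⁺ < In³⁺ < Cd²⁺ < Ag⁺. Cd²⁺ has 3 below it and 1 above. So 3 are smaller.

3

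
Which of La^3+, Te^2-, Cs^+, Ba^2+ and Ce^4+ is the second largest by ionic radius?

Cs^+

These species are isoelectronic with 54 electrons. The only difference is the number of protons: Ce^4+ (Z=58), La^3+ (Z=57), Ba^2+ (Z=56), Cs^+ (Z=55), Te^2- (Z=52). The strongest nuclear pull (Ce^4+) gives the smallest ion.
Full ascending order: Ce^4+ < La^3+ < Ba^2+ < Cs^+ < Te^2-. Counting from the largest, position 2 is Cs^+.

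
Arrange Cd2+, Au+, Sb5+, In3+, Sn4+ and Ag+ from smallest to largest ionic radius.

Sb5+ (Z=51, 46 e⁻), Sn4+ (Z=50, 46 e⁻), In3+ (Z=49, 46 e⁻), Cd2+ (Z=48, 46 e⁻), Ag+ (Z=47, 46 e⁻), Au+ (Z=79, 78 e⁻). Sb5+ < Sn4+ (isoelectronic, higher Z=51 is smaller); Sn4+ < In3+ (both 46 e⁻, Z=50>49); In3+ < Cd2+ (both 46 e⁻, Z=49>48); Cd2+ < Ag+ (isoelectronic, higher Z=48 is smaller); Ag+ < Au+ (same group, period 5 vs 6).

Sb5+ < Sn4+ < In3+ < Cd2+ < Ag+ < Au+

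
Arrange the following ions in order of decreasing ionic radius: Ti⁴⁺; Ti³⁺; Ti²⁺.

These are all Ti ions. Removing more electrons (higher positive charge) pulls the remaining electrons in closer, so Ti⁴⁺ is smallest and Ti²⁺ is largest.

Ti²⁺ > Ti³⁺ > Ti⁴⁺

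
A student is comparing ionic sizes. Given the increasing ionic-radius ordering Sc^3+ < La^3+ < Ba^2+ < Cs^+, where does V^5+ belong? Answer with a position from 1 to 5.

V^5+: 18 e⁻, Z=23, Sc^3+: 18 e⁻, Z=21, La^3+: 54 e⁻, Z=57, Ba^2+: 54 e⁻, Z=56, Cs^+: 54 e⁻, Z=55. V^5+ < Sc^3+ (isoelectronic, higher Z=23 is smaller); Sc^3+ < La^3+ (same group, 2 shells fewer); La^3+ < Ba^2+ (isoelectronic, higher Z=57 is smaller); Ba^2+ < Cs^+ (isoelectronic, higher Z=56 is smaller).
The complete sequence is V^5+ < Sc^3+ < La^3+ < Ba^2+ < Cs^+. V^5+ sits at position 1.

1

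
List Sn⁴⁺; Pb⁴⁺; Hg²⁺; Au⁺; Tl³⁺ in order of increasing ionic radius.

Electron counts and nuclear charges: Sn⁴⁺ (Z=50, 46 e⁻), Pb⁴⁺ (Z=82, 78 e⁻), Tl³⁺ (Z=81, 78 e⁻), Hg²⁺ (Z=80, 78 e⁻), Au⁺ (Z=79, 78 e⁻). Sn⁴⁺ < Pb⁴⁺ (same group, period 5 vs 6); Pb⁴⁺ < Tl³⁺ (isoelectronic, higher Z=82 is smaller); Tl³⁺ < Hg²⁺ (both 78 e⁻, Z=81>80); Hg²⁺ < Au⁺ (isoelectronic, higher Z=80 is smaller).

Sn⁴⁺ < Pb⁴⁺ < Tl³⁺ < Hg²⁺ < Au⁺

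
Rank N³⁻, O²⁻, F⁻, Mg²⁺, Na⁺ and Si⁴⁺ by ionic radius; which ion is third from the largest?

Each ion has 10 electrons. The ranking follows nuclear charge in reverse — greater Z gives a smaller radius. Si⁴⁺ (Z=14), Mg²⁺ (Z=12), Na⁺ (Z=11), F⁻ (Z=9), O²⁻ (Z=8), N³⁻ (Z=7).
Ordering: Si⁴⁺ < Mg²⁺ < Na⁺ < F⁻ < O²⁻ < N³⁻. The third largest is F⁻.

F⁻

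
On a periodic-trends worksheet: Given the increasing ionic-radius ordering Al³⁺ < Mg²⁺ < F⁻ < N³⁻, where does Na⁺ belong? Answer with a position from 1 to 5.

These species are isoelectronic with 10 electrons. The only difference is the number of protons: Al³⁺ (Z=13), Mg²⁺ (Z=12), Na⁺ (Z=11), F⁻ (Z=9), N³⁻ (Z=7). The strongest nuclear pull (Al³⁺) gives the smallest ion.
Putting Na⁺ in gives Al³⁺ < Mg²⁺ < Na⁺ < F⁻ < N³⁻; it lands at slot 3.

3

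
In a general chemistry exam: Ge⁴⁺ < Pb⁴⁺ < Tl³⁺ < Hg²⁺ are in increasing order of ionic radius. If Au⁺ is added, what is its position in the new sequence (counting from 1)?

Work out protons and electrons: Ge⁴⁺: 28 e⁻, Z=32, Pb⁴⁺: 78 e⁻, Z=82, Tl³⁺: 78 e⁻, Z=81, Hg²⁺: 78 e⁻, Z=80, Au⁺: 78 e⁻, Z=79. Ge⁴⁺ < Pb⁴⁺ (same group, period 4 vs 6); Pb⁴⁺ < Tl³⁺ (both 78 e⁻, Z=82>81); Tl³⁺ < Hg²⁺ (both 78 e⁻, Z=81>80); Hg²⁺ < Au⁺ (isoelectronic, higher Z=80 is smaller).
With Au⁺ included the full order is Ge⁴⁺ < Pb⁴⁺ < Tl³⁺ < Hg²⁺ < Au⁺, so it takes position 5.

5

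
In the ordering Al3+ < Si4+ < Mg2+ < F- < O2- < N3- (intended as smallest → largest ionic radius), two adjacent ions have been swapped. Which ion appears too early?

Compare adjacent ions: they are isoelectronic (10 e⁻) and Si has more protons than Al (14 vs 13), making Si4+ smaller — yet in this increasing list Al3+ sits before Si4+. Nothing else is reversed, so Al3+ should move one place to the right.

Al3+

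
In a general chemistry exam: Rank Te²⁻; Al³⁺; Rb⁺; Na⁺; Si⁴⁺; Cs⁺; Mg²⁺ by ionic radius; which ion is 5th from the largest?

Mg²⁺

Tabulating Z and e⁻: Si⁴⁺ (Z=14, 10 e⁻), Al³⁺ (Z=13, 10 e⁻), Mg²⁺ (Z=12, 10 e⁻), Na⁺ (Z=11, 10 e⁻), Rb⁺ (Z=37, 36 e⁻), Cs⁺ (Z=55, 54 e⁻), Te²⁻ (Z=52, 54 e⁻). Si⁴⁺ < Al³⁺ (both 10 e⁻, Z=14>13); Al³⁺ < Mg²⁺ (isoelectronic, higher Z=13 is smaller); Mg²⁺ < Na⁺ (both 10 e⁻, Z=12>11); Na⁺ < Rb⁺ (same group, period 3 vs 5); Rb⁺ < Cs⁺ (same group, 1 shell fewer); Cs⁺ < Te²⁻ (isoelectronic, higher Z=55 is smaller).
Ordering: Si⁴⁺ < Al³⁺ < Mg²⁺ < Na⁺ < Rb⁺ < Cs⁺ < Te²⁻. The 5th largest is Mg²⁺.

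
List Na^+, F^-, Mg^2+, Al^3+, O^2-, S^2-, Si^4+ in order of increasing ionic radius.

Electron counts and nuclear charges: Si^4+ (Z=14, 10 e⁻), Al^3+ (Z=13, 10 e⁻), Mg^2+ (Z=12, 10 e⁻), Na^+ (Z=11, 10 e⁻), F^- (Z=9, 10 e⁻), O^2- (Z=8, 10 e⁻), S^2- (Z=16, 18 e⁻). Si^4+ < Al^3+ (both 10 e⁻, Z=14>13); Al^3+ < Mg^2+ (both 10 e⁻, Z=13>12); Mg^2+ < Na^+ (both 10 e⁻, Z=12>11); Na^+ < F^- (both 10 e⁻, Z=11>9); F^- < O^2- (isoelectronic, higher Z=9 is smaller); O^2- < S^2- (same group, 1 shell fewer).

Si^4+ < Al^3+ < Mg^2+ < Na^+ < F^- < O^2- < S^2-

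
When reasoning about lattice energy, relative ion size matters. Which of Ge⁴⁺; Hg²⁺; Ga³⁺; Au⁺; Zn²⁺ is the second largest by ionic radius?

Tabulating Z and e⁻: Ge⁴⁺ (Z=32, 28 e⁻), Ga³⁺ (Z=31, 28 e⁻), Zn²⁺ (Z=30, 28 e⁻), Hg²⁺ (Z=80, 78 e⁻), Au⁺ (Z=79, 78 e⁻). Ge⁴⁺ < Ga³⁺ (isoelectronic, higher Z=32 is smaller); Ga³⁺ < Zn²⁺ (isoelectronic, higher Z=31 is smaller); Zn²⁺ < Hg²⁺ (same group, period 4 vs 6); Hg²⁺ < Au⁺ (isoelectronic, higher Z=80 is smaller).
Full ascending order: Ge⁴⁺ < Ga³⁺ < Zn²⁺ < Hg²⁺ < Au⁺. Counting from the largest, position 2 is Hg²⁺.

Hg²⁺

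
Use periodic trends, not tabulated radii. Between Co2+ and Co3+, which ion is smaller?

Co3+

For a single element, ionic radius drops as positive charge rises — Co3+ < Co2+.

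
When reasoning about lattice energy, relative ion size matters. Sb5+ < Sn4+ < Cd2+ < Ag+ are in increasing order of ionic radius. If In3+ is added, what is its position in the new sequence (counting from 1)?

3

Isoelectronic series (46 e⁻ each). Size is set by nuclear charge: more protons means a smaller ion. Sb5+ (Z=51), Sn4+ (Z=50), In3+ (Z=49), Cd2+ (Z=48), Ag+ (Z=47).
With In3+ included the full order is Sb5+ < Sn4+ < In3+ < Cd2+ < Ag+, so it takes position 3.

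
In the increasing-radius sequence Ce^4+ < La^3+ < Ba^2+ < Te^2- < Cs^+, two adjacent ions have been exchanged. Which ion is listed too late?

Cs^+

Check each adjacent pair. Te^2- and Cs^+ are reversed: they are isoelectronic (54 e⁻) and Cs has more protons than Te (55 vs 52), making Cs^+ smaller. No other neighbouring pair contradicts the periodic trends, so Cs^+ is the ion listed too late.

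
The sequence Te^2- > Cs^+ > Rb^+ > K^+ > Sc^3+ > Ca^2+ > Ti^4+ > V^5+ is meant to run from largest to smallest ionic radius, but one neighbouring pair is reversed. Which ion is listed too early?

Compare adjacent ions: Sc^3+ and Ca^2+ share 18 electrons; the higher nuclear charge on Sc (Z=21) contracts it more, so Sc^3+ < Ca^2+ — yet in this decreasing list Sc^3+ sits before Ca^2+. Nothing else is reversed, so Sc^3+ should move one place to the right.

Sc^3+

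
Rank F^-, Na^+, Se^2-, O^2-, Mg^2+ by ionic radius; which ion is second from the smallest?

Na^+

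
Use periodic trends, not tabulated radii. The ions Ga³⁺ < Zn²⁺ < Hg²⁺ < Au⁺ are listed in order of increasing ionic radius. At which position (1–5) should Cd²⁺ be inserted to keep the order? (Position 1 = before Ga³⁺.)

Ga³⁺ has 28 e⁻ (Z=31), Zn²⁺ has 28 e⁻ (Z=30), Cd²⁺ has 46 e⁻ (Z=48), Hg²⁺ has 78 e⁻ (Z=80), Au⁺ has 78 e⁻ (Z=79). Ga³⁺ < Zn²⁺ (both 28 e⁻, Z=31>30); Zn²⁺ < Cd²⁺ (same group, 1 shell fewer); Cd²⁺ < Hg²⁺ (same group, period 5 vs 6); Hg²⁺ < Au⁺ (both 78 e⁻, Z=80>79).
With Cd²⁺ included the full order is Ga³⁺ < Zn²⁺ < Cd²⁺ < Hg²⁺ < Au⁺, so it takes position 3.

3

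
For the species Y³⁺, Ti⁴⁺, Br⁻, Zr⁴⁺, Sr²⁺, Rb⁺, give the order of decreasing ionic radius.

Br⁻ > Rb⁺ > Sr²⁺ > Y³⁺ > Zr⁴⁺ > Ti⁴⁺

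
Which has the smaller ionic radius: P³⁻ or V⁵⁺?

V⁵⁺

These species are isoelectronic with 18 electrons. The only difference is the number of protons: V⁵⁺ (Z=23), P³⁻ (Z=15). The strongest nuclear pull (V⁵⁺) gives the smallest ion.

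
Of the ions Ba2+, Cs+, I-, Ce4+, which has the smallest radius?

All of these have 54 electrons (isoelectronic). With the same electron cloud, the ion with the most protons pulls it in tightest. Nuclear charges: Ce4+ (Z=58), Ba2+ (Z=56), Cs+ (Z=55), I- (Z=53). Highest Z is smallest.

Ce4+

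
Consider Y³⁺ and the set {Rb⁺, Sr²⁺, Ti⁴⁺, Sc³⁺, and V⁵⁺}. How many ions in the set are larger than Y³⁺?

Tabulating Z and e⁻: V⁵⁺ (Z=23, 18 e⁻), Ti⁴⁺ (Z=22, 18 e⁻), Sc³⁺ (Z=21, 18 e⁻), Y³⁺ (Z=39, 36 e⁻), Sr²⁺ (Z=38, 36 e⁻), Rb⁺ (Z=37, 36 e⁻). V⁵⁺ < Ti⁴⁺ (isoelectronic, higher Z=23 is smaller); Ti⁴⁺ < Sc³⁺ (isoelectronic, higher Z=22 is smaller); Sc³⁺ < Y³⁺ (same group, period 4 vs 5); Y³⁺ < Sr²⁺ (both 36 e⁻, Z=39>38); Sr²⁺ < Rb⁺ (isoelectronic, higher Z=38 is smaller).
Ordering all of them (including Y³⁺) by radius gives V⁵⁺ < Ti⁴⁺ < Sc³⁺ < Y³⁺ < Sr²⁺ < Rb⁺. Count: 2.

2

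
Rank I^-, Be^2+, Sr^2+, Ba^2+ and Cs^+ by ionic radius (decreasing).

I^- > Cs^+ > Ba^2+ > Sr^2+ > Be^2+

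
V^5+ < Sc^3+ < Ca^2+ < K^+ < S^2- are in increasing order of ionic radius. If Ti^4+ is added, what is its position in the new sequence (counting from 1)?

2

Each ion has 18 electrons. The ranking follows nuclear charge in reverse — greater Z gives a smaller radius. V^5+ (Z=23), Ti^4+ (Z=22), Sc^3+ (Z=21), Ca^2+ (Z=20), K^+ (Z=19), S^2- (Z=16).
Putting Ti^4+ in gives V^5+ < Ti^4+ < Sc^3+ < Ca^2+ < K^+ < S^2-; it lands at slot 2.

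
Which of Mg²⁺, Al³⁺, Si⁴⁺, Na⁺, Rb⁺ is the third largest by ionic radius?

Work out protons and electrons: Si⁴⁺ has 10 e⁻ (Z=14), Al³⁺ has 10 e⁻ (Z=13), Mg²⁺ has 10 e⁻ (Z=12), Na⁺ has 10 e⁻ (Z=11), Rb⁺ has 36 e⁻ (Z=37). Si⁴⁺ < Al³⁺ (both 10 e⁻, Z=14>13); Al³⁺ < Mg²⁺ (isoelectronic, higher Z=13 is smaller); Mg²⁺ < Na⁺ (isoelectronic, higher Z=12 is smaller); Na⁺ < Rb⁺ (same group, period 3 vs 5).
Ordering: Si⁴⁺ < Al³⁺ < Mg²⁺ < Na⁺ < Rb⁺. The third largest is Mg²⁺.

Mg²⁺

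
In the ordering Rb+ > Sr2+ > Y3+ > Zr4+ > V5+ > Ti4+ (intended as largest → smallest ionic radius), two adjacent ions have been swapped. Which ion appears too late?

Check each adjacent pair. V5+ and Ti4+ are reversed: both have 18 electrons but Z(V)=23 > Z(Ti)=22, so V5+ should be the smaller of the two. No other neighbouring pair contradicts the periodic trends, so Ti4+ is the ion listed too late.

Ti4+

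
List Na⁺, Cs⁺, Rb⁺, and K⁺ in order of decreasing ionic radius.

All are in the same group with charge +1. Radius grows down the group as n (the outermost shell) increases.

Cs⁺ > Rb⁺ > K⁺ > Na⁺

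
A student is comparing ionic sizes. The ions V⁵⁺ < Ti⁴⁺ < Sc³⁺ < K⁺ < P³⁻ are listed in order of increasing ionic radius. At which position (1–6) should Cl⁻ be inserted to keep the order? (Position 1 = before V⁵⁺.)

5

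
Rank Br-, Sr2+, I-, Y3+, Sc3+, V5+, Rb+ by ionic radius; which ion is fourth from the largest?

Sr2+

Tabulating Z and e⁻: V5+ has 18 e⁻ (Z=23), Sc3+ has 18 e⁻ (Z=21), Y3+ has 36 e⁻ (Z=39), Sr2+ has 36 e⁻ (Z=38), Rb+ has 36 e⁻ (Z=37), Br- has 36 e⁻ (Z=35), I- has 54 e⁻ (Z=53). V5+ < Sc3+ (isoelectronic, higher Z=23 is smaller); Sc3+ < Y3+ (same group, 1 shell fewer); Y3+ < Sr2+ (isoelectronic, higher Z=39 is smaller); Sr2+ < Rb+ (isoelectronic, higher Z=38 is smaller); Rb+ < Br- (isoelectronic, higher Z=37 is smaller); Br- < I- (same group, period 4 vs 5).
Full ascending order: V5+ < Sc3+ < Y3+ < Sr2+ < Rb+ < Br- < I-. Counting from the largest, position 4 is Sr2+.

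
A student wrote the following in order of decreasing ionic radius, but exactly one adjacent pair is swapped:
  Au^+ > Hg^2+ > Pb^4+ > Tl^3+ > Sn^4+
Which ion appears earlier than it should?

Pb^4+

Scanning neighbour by neighbour, only Pb^4+/Tl^3+ violates a trend: Pb^4+ and Tl^3+ share 78 electrons; the higher nuclear charge on Pb (Z=82) contracts it more, so Pb^4+ < Tl^3+. That makes Pb^4+ the one sitting a position early relative to where it belongs.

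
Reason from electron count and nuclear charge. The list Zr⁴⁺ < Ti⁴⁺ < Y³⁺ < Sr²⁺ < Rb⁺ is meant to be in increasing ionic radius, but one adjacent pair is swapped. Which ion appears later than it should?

Compare adjacent ions: same group and charge — period 4 sits above period 5, so Ti⁴⁺ is smaller — yet in this increasing list Zr⁴⁺ sits before Ti⁴⁺. Nothing else is reversed, so Ti⁴⁺ should move one place to the left.

Ti⁴⁺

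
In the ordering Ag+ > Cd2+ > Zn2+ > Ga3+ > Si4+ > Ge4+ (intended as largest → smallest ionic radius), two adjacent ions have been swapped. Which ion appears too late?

The pair Si4+, Ge4+ is the wrong way round — same group and charge — period 3 sits above period 4, so Si4+ is smaller. All other adjacent pairs agree with periodic trends, so Ge4+ is the misplaced ion.

Ge4+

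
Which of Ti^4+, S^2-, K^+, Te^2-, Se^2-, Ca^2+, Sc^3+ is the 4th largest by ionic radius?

Ti^4+: 18 e⁻, Z=22, Sc^3+: 18 e⁻, Z=21, Ca^2+: 18 e⁻, Z=20, K^+: 18 e⁻, Z=19, S^2-: 18 e⁻, Z=16, Se^2-: 36 e⁻, Z=34, Te^2-: 54 e⁻, Z=52. Ti^4+ < Sc^3+ (both 18 e⁻, Z=22>21); Sc^3+ < Ca^2+ (isoelectronic, higher Z=21 is smaller); Ca^2+ < K^+ (isoelectronic, higher Z=20 is smaller); K^+ < S^2- (isoelectronic, higher Z=19 is smaller); S^2- < Se^2- (same group, 1 shell fewer); Se^2- < Te^2- (same group, period 4 vs 5).
Full ascending order: Ti^4+ < Sc^3+ < Ca^2+ < K^+ < S^2- < Se^2- < Te^2-. Counting from the largest, position 4 is K^+.

K^+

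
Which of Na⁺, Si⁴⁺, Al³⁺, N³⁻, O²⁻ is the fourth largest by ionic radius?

Al³⁺

All of these have 10 electrons (isoelectronic). With the same electron cloud, the ion with the most protons pulls it in tightest. Nuclear charges: Si⁴⁺ (Z=14), Al³⁺ (Z=13), Na⁺ (Z=11), O²⁻ (Z=8), N³⁻ (Z=7). Highest Z is smallest.
Ordering: Si⁴⁺ < Al³⁺ < Na⁺ < O²⁻ < N³⁻. The fourth largest is Al³⁺.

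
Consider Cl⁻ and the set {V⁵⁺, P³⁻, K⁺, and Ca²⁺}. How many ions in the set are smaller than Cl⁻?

Isoelectronic series (18 e⁻ each). Size is set by nuclear charge: more protons means a smaller ion. V⁵⁺ (Z=23), Ca²⁺ (Z=20), K⁺ (Z=19), Cl⁻ (Z=17), P³⁻ (Z=15).
Placing each against Cl⁻: smaller — V⁵⁺, Ca²⁺, K⁺; larger — P³⁻. So 3 are smaller.

3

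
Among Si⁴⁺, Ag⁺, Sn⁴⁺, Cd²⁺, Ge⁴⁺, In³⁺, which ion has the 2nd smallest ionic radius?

Ge⁴⁺

First list Z and electron count for each: Si⁴⁺ has 10 e⁻ (Z=14), Ge⁴⁺ has 28 e⁻ (Z=32), Sn⁴⁺ has 46 e⁻ (Z=50), In³⁺ has 46 e⁻ (Z=49), Cd²⁺ has 46 e⁻ (Z=48), Ag⁺ has 46 e⁻ (Z=47). Si⁴⁺ < Ge⁴⁺ (same group, period 3 vs 4); Ge⁴⁺ < Sn⁴⁺ (same group, 1 shell fewer); Sn⁴⁺ < In³⁺ (both 46 e⁻, Z=50>49); In³⁺ < Cd²⁺ (both 46 e⁻, Z=49>48); Cd²⁺ < Ag⁺ (both 46 e⁻, Z=48>47).
That gives Si⁴⁺ < Ge⁴⁺ < Sn⁴⁺ < In³⁺ < Cd²⁺ < Ag⁺. From the smallest end, number 2 is Ge⁴⁺.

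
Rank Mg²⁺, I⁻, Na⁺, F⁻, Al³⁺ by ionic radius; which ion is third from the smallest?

First list Z and electron count for each: Al³⁺ (Z=13, 10 e⁻), Mg²⁺ (Z=12, 10 e⁻), Na⁺ (Z=11, 10 e⁻), F⁻ (Z=9, 10 e⁻), I⁻ (Z=53, 54 e⁻). Al³⁺ < Mg²⁺ (both 10 e⁻, Z=13>12); Mg²⁺ < Na⁺ (both 10 e⁻, Z=12>11); Na⁺ < F⁻ (isoelectronic, higher Z=11 is smaller); F⁻ < I⁻ (same group, 3 shells fewer).
That gives Al³⁺ < Mg²⁺ < Na⁺ < F⁻ < I⁻. From the smallest end, number 3 is Na⁺.

Na⁺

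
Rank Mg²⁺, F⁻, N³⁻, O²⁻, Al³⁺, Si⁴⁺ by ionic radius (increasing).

Si⁴⁺ < Al³⁺ < Mg²⁺ < F⁻ < O²⁻ < N³⁻

These species are isoelectronic with 10 electrons. The only difference is the number of protons: Si⁴⁺ (Z=14), Al³⁺ (Z=13), Mg²⁺ (Z=12), F⁻ (Z=9), O²⁻ (Z=8), N³⁻ (Z=7). The strongest nuclear pull (Si⁴⁺) gives the smallest ion.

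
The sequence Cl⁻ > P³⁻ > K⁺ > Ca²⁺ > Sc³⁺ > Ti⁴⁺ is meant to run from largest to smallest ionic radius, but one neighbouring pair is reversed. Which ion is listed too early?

Compare adjacent ions: Cl⁻ and P³⁻ share 18 electrons; the higher nuclear charge on Cl (Z=17) contracts it more, so Cl⁻ < P³⁻ — yet in this decreasing list Cl⁻ sits before P³⁻. Nothing else is reversed, so Cl⁻ should move one place to the right.

Cl⁻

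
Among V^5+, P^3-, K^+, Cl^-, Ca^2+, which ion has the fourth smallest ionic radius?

Each ion has 18 electrons. The ranking follows nuclear charge in reverse — greater Z gives a smaller radius. V^5+ (Z=23), Ca^2+ (Z=20), K^+ (Z=19), Cl^- (Z=17), P^3- (Z=15).
That gives V^5+ < Ca^2+ < K^+ < Cl^- < P^3-. From the smallest end, number 4 is Cl^-.

Cl^-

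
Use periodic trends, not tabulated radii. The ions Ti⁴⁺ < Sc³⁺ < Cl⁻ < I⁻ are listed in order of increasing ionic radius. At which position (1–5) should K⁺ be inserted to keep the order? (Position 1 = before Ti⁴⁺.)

3

Ti⁴⁺: 18 e⁻, Z=22, Sc³⁺: 18 e⁻, Z=21, K⁺: 18 e⁻, Z=19, Cl⁻: 18 e⁻, Z=17, I⁻: 54 e⁻, Z=53. Ti⁴⁺ < Sc³⁺ (isoelectronic, higher Z=22 is smaller); Sc³⁺ < K⁺ (both 18 e⁻, Z=21>19); K⁺ < Cl⁻ (both 18 e⁻, Z=19>17); Cl⁻ < I⁻ (same group, period 3 vs 5).
Putting K⁺ in gives Ti⁴⁺ < Sc³⁺ < K⁺ < Cl⁻ < I⁻; it lands at slot 3.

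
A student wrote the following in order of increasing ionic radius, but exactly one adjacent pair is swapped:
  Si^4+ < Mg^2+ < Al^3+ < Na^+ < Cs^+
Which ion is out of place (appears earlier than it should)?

Scanning neighbour by neighbour, only Mg^2+/Al^3+ violates a trend: Al^3+ and Mg^2+ share 10 electrons; the higher nuclear charge on Al (Z=13) contracts it more, so Al^3+ < Mg^2+. That makes Mg^2+ the one sitting a position early relative to where it belongs.

Mg^2+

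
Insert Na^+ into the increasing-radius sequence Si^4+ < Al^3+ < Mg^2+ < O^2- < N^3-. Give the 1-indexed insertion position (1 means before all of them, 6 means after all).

4

These species are isoelectronic with 10 electrons. The only difference is the number of protons: Si^4+ (Z=14), Al^3+ (Z=13), Mg^2+ (Z=12), Na^+ (Z=11), O^2- (Z=8), N^3- (Z=7). The strongest nuclear pull (Si^4+) gives the smallest ion.
The complete sequence is Si^4+ < Al^3+ < Mg^2+ < Na^+ < O^2- < N^3-. Na^+ sits at position 4.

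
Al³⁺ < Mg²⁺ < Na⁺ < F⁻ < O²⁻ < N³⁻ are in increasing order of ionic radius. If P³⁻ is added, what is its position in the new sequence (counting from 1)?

7

Work out protons and electrons: Al³⁺: 10 e⁻, Z=13, Mg²⁺: 10 e⁻, Z=12, Na⁺: 10 e⁻, Z=11, F⁻: 10 e⁻, Z=9, O²⁻: 10 e⁻, Z=8, N³⁻: 10 e⁻, Z=7, P³⁻: 18 e⁻, Z=15. Al³⁺ < Mg²⁺ (both 10 e⁻, Z=13>12); Mg²⁺ < Na⁺ (isoelectronic, higher Z=12 is smaller); Na⁺ < F⁻ (isoelectronic, higher Z=11 is smaller); F⁻ < O²⁻ (both 10 e⁻, Z=9>8); O²⁻ < N³⁻ (isoelectronic, higher Z=8 is smaller); N³⁻ < P³⁻ (same group, period 2 vs 3).
Merged order: Al³⁺ < Mg²⁺ < Na⁺ < F⁻ < O²⁻ < N³⁻ < P³⁻ — P³⁻ is number 7.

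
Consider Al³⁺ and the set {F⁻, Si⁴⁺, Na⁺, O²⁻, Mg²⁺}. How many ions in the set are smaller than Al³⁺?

1

Each ion has 10 electrons. The ranking follows nuclear charge in reverse — greater Z gives a smaller radius. Si⁴⁺ (Z=14), Al³⁺ (Z=13), Mg²⁺ (Z=12), Na⁺ (Z=11), F⁻ (Z=9), O²⁻ (Z=8).
Placing each against Al³⁺: smaller — Si⁴⁺; larger — Mg²⁺, Na⁺, F⁻, O²⁻. Count: 1.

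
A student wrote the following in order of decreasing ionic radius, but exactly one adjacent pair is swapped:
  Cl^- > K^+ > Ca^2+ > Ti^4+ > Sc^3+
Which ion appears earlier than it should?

Check each adjacent pair. Ti^4+ and Sc^3+ are reversed: Ti^4+ and Sc^3+ share 18 electrons; the higher nuclear charge on Ti (Z=22) contracts it more, so Ti^4+ < Sc^3+. No other neighbouring pair contradicts the periodic trends, so Ti^4+ is the ion listed too early.

Ti^4+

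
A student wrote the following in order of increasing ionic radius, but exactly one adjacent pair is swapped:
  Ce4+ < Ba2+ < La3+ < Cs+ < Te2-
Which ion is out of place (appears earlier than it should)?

Ba2+

Scanning neighbour by neighbour, only Ba2+/La3+ violates a trend: both have 54 electrons but Z(La)=57 > Z(Ba)=56, so La3+ should be the smaller of the two. That makes Ba2+ the one sitting a position early relative to where it belongs.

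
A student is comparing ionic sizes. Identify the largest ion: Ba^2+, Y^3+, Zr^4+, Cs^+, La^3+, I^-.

First list Z and electron count for each: Zr^4+ has 36 e⁻ (Z=40), Y^3+ has 36 e⁻ (Z=39), La^3+ has 54 e⁻ (Z=57), Ba^2+ has 54 e⁻ (Z=56), Cs^+ has 54 e⁻ (Z=55), I^- has 54 e⁻ (Z=53). Zr^4+ < Y^3+ (isoelectronic, higher Z=40 is smaller); Y^3+ < La^3+ (same group, 1 shell fewer); La^3+ < Ba^2+ (both 54 e⁻, Z=57>56); Ba^2+ < Cs^+ (both 54 e⁻, Z=56>55); Cs^+ < I^- (isoelectronic, higher Z=55 is smaller).

I^-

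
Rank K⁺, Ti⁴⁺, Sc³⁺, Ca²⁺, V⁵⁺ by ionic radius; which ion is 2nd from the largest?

Ca²⁺

Each ion has 18 electrons. The ranking follows nuclear charge in reverse — greater Z gives a smaller radius. V⁵⁺ (Z=23), Ti⁴⁺ (Z=22), Sc³⁺ (Z=21), Ca²⁺ (Z=20), K⁺ (Z=19).
Ordering: V⁵⁺ < Ti⁴⁺ < Sc³⁺ < Ca²⁺ < K⁺. The 2nd largest is Ca²⁺.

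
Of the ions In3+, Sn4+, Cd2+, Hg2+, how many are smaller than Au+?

Work out protons and electrons: Sn4+ (Z=50, 46 e⁻), In3+ (Z=49, 46 e⁻), Cd2+ (Z=48, 46 e⁻), Hg2+ (Z=80, 78 e⁻), Au+ (Z=79, 78 e⁻). Sn4+ < In3+ (isoelectronic, higher Z=50 is smaller); In3+ < Cd2+ (both 46 e⁻, Z=49>48); Cd2+ < Hg2+ (same group, period 5 vs 6); Hg2+ < Au+ (both 78 e⁻, Z=80>79).
Overall: Sn4+ < In3+ < Cd2+ < Hg2+ < Au+. Au+ has 4 below it and 0 above. Count: 4.

4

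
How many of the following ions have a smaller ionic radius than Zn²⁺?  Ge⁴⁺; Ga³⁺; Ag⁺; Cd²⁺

Work out protons and electrons: Ge⁴⁺: 28 e⁻, Z=32, Ga³⁺: 28 e⁻, Z=31, Zn²⁺: 28 e⁻, Z=30, Cd²⁺: 46 e⁻, Z=48, Ag⁺: 46 e⁻, Z=47. Ge⁴⁺ < Ga³⁺ (both 28 e⁻, Z=32>31); Ga³⁺ < Zn²⁺ (both 28 e⁻, Z=31>30); Zn²⁺ < Cd²⁺ (same group, 1 shell fewer); Cd²⁺ < Ag⁺ (isoelectronic, higher Z=48 is smaller).
Ordering all of them (including Zn²⁺) by radius gives Ge⁴⁺ < Ga³⁺ < Zn²⁺ < Cd²⁺ < Ag⁺. That's 2.

2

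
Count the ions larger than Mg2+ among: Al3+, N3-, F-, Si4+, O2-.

Isoelectronic series (10 e⁻ each). Size is set by nuclear charge: more protons means a smaller ion. Si4+ (Z=14), Al3+ (Z=13), Mg2+ (Z=12), F- (Z=9), O2- (Z=8), N3- (Z=7).
Relative to Mg2+, the ions that are larger are F-, O2-, N3-. So 3 are larger.

3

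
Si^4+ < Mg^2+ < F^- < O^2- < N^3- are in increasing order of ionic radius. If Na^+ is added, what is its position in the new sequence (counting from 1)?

3

Isoelectronic series (10 e⁻ each). Size is set by nuclear charge: more protons means a smaller ion. Si^4+ (Z=14), Mg^2+ (Z=12), Na^+ (Z=11), F^- (Z=9), O^2- (Z=8), N^3- (Z=7).
With Na^+ included the full order is Si^4+ < Mg^2+ < Na^+ < F^- < O^2- < N^3-, so it takes position 3.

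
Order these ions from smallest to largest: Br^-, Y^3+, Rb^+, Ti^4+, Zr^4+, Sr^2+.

Ti^4+ < Zr^4+ < Y^3+ < Sr^2+ < Rb^+ < Br^-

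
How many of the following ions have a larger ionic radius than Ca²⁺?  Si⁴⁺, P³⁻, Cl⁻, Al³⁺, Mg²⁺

2

First list Z and electron count for each: Si⁴⁺ (Z=14, 10 e⁻), Al³⁺ (Z=13, 10 e⁻), Mg²⁺ (Z=12, 10 e⁻), Ca²⁺ (Z=20, 18 e⁻), Cl⁻ (Z=17, 18 e⁻), P³⁻ (Z=15, 18 e⁻). Si⁴⁺ < Al³⁺ (isoelectronic, higher Z=14 is smaller); Al³⁺ < Mg²⁺ (both 10 e⁻, Z=13>12); Mg²⁺ < Ca²⁺ (same group, 1 shell fewer); Ca²⁺ < Cl⁻ (isoelectronic, higher Z=20 is smaller); Cl⁻ < P³⁻ (isoelectronic, higher Z=17 is smaller).
Placing each against Ca²⁺: smaller — Si⁴⁺, Al³⁺, Mg²⁺; larger — Cl⁻, P³⁻. Count: 2.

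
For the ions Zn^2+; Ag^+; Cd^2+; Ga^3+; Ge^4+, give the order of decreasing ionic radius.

Ag^+ > Cd^2+ > Zn^2+ > Ga^3+ > Ge^4+

Ge^4+: 28 e⁻, Z=32, Ga^3+: 28 e⁻, Z=31, Zn^2+: 28 e⁻, Z=30, Cd^2+: 46 e⁻, Z=48, Ag^+: 46 e⁻, Z=47. Ge^4+ < Ga^3+ (isoelectronic, higher Z=32 is smaller); Ga^3+ < Zn^2+ (isoelectronic, higher Z=31 is smaller); Zn^2+ < Cd^2+ (same group, 1 shell fewer); Cd^2+ < Ag^+ (isoelectronic, higher Z=48 is smaller).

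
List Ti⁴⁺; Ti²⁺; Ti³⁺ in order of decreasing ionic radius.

For a single element, ionic radius drops as positive charge rises — Ti⁴⁺ < Ti²⁺.

Ti²⁺ > Ti³⁺ > Ti⁴⁺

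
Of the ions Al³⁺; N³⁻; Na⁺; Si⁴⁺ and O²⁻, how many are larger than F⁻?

These species are isoelectronic with 10 electrons. The only difference is the number of protons: Si⁴⁺ (Z=14), Al³⁺ (Z=13), Na⁺ (Z=11), F⁻ (Z=9), O²⁻ (Z=8), N³⁻ (Z=7). The strongest nuclear pull (Si⁴⁺) gives the smallest ion.
Placing each against F⁻: smaller — Si⁴⁺, Al³⁺, Na⁺; larger — O²⁻, N³⁻. So 2 are larger.

2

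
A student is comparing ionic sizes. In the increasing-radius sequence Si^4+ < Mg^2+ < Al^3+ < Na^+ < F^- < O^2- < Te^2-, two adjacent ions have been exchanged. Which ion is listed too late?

Al^3+

Scanning neighbour by neighbour, only Mg^2+/Al^3+ violates a trend: they are isoelectronic (10 e⁻) and Al has more protons than Mg (13 vs 12), making Al^3+ smaller. That makes Al^3+ the one sitting a position late relative to where it belongs.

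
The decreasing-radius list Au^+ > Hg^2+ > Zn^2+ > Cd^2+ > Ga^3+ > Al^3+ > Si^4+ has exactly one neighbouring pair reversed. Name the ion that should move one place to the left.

Cd^2+

Check each adjacent pair. Zn^2+ and Cd^2+ are reversed: same group and charge — period 4 sits above period 5, so Zn^2+ is smaller. No other neighbouring pair contradicts the periodic trends, so Cd^2+ is the ion listed too late.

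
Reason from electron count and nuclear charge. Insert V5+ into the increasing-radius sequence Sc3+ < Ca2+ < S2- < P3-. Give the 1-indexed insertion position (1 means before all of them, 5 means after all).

1

Each ion has 18 electrons. The ranking follows nuclear charge in reverse — greater Z gives a smaller radius. V5+ (Z=23), Sc3+ (Z=21), Ca2+ (Z=20), S2- (Z=16), P3- (Z=15).
The complete sequence is V5+ < Sc3+ < Ca2+ < S2- < P3-. V5+ sits at position 1.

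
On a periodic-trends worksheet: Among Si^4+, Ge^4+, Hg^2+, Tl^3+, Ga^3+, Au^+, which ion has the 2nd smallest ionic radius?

Ge^4+

First list Z and electron count for each: Si^4+ (Z=14, 10 e⁻), Ge^4+ (Z=32, 28 e⁻), Ga^3+ (Z=31, 28 e⁻), Tl^3+ (Z=81, 78 e⁻), Hg^2+ (Z=80, 78 e⁻), Au^+ (Z=79, 78 e⁻). Si^4+ < Ge^4+ (same group, period 3 vs 4); Ge^4+ < Ga^3+ (both 28 e⁻, Z=32>31); Ga^3+ < Tl^3+ (same group, 2 shells fewer); Tl^3+ < Hg^2+ (isoelectronic, higher Z=81 is smaller); Hg^2+ < Au^+ (isoelectronic, higher Z=80 is smaller).
That gives Si^4+ < Ge^4+ < Ga^3+ < Tl^3+ < Hg^2+ < Au^+. From the smallest end, number 2 is Ge^4+.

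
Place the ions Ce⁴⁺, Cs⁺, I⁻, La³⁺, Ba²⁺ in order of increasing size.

Ce⁴⁺ < La³⁺ < Ba²⁺ < Cs⁺ < I⁻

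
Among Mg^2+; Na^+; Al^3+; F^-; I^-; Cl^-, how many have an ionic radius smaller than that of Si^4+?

0

Tabulating Z and e⁻: Si^4+: 10 e⁻, Z=14, Al^3+: 10 e⁻, Z=13, Mg^2+: 10 e⁻, Z=12, Na^+: 10 e⁻, Z=11, F^-: 10 e⁻, Z=9, Cl^-: 18 e⁻, Z=17, I^-: 54 e⁻, Z=53. Si^4+ < Al^3+ (isoelectronic, higher Z=14 is smaller); Al^3+ < Mg^2+ (isoelectronic, higher Z=13 is smaller); Mg^2+ < Na^+ (both 10 e⁻, Z=12>11); Na^+ < F^- (both 10 e⁻, Z=11>9); F^- < Cl^- (same group, period 2 vs 3); Cl^- < I^- (same group, period 3 vs 5).
Ordering all of them (including Si^4+) by radius gives Si^4+ < Al^3+ < Mg^2+ < Na^+ < F^- < Cl^- < I^-. Count: 0.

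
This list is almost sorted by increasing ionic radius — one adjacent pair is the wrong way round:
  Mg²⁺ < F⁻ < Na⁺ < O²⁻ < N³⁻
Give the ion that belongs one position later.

F⁻

Check each adjacent pair. F⁻ and Na⁺ are reversed: they are isoelectronic (10 e⁻) and Na has more protons than F (11 vs 9), making Na⁺ smaller. No other neighbouring pair contradicts the periodic trends, so F⁻ is the ion listed too early.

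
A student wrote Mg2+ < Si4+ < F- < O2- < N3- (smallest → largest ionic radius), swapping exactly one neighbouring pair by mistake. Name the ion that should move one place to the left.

Si4+

Compare adjacent ions: they are isoelectronic (10 e⁻) and Si has more protons than Mg (14 vs 12), making Si4+ smaller — yet in this increasing list Mg2+ sits before Si4+. Nothing else is reversed, so Si4+ should move one place to the left.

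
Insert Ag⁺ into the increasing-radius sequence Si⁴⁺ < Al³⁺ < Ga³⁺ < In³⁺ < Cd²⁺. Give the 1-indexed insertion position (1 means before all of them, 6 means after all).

Work out protons and electrons: Si⁴⁺ (Z=14, 10 e⁻), Al³⁺ (Z=13, 10 e⁻), Ga³⁺ (Z=31, 28 e⁻), In³⁺ (Z=49, 46 e⁻), Cd²⁺ (Z=48, 46 e⁻), Ag⁺ (Z=47, 46 e⁻). Si⁴⁺ < Al³⁺ (both 10 e⁻, Z=14>13); Al³⁺ < Ga³⁺ (same group, 1 shell fewer); Ga³⁺ < In³⁺ (same group, 1 shell fewer); In³⁺ < Cd²⁺ (both 46 e⁻, Z=49>48); Cd²⁺ < Ag⁺ (isoelectronic, higher Z=48 is smaller).
Merged order: Si⁴⁺ < Al³⁺ < Ga³⁺ < In³⁺ < Cd²⁺ < Ag⁺ — Ag⁺ is number 6.

6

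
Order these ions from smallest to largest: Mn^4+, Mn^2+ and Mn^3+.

Mn^4+ < Mn^3+ < Mn^2+

Same element, different charge: the more highly charged cation has fewer electrons and a greater effective nuclear charge per electron, making Mn^4+ the smallest.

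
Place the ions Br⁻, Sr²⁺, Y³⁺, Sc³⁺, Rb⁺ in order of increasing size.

Tabulating Z and e⁻: Sc³⁺ has 18 e⁻ (Z=21), Y³⁺ has 36 e⁻ (Z=39), Sr²⁺ has 36 e⁻ (Z=38), Rb⁺ has 36 e⁻ (Z=37), Br⁻ has 36 e⁻ (Z=35). Sc³⁺ < Y³⁺ (same group, period 4 vs 5); Y³⁺ < Sr²⁺ (both 36 e⁻, Z=39>38); Sr²⁺ < Rb⁺ (both 36 e⁻, Z=38>37); Rb⁺ < Br⁻ (both 36 e⁻, Z=37>35).

Sc³⁺ < Y³⁺ < Sr²⁺ < Rb⁺ < Br⁻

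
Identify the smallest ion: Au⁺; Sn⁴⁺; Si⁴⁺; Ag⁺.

Si⁴⁺

Tabulating Z and e⁻: Si⁴⁺ (Z=14, 10 e⁻), Sn⁴⁺ (Z=50, 46 e⁻), Ag⁺ (Z=47, 46 e⁻), Au⁺ (Z=79, 78 e⁻). Si⁴⁺ < Sn⁴⁺ (same group, period 3 vs 5); Sn⁴⁺ < Ag⁺ (isoelectronic, higher Z=50 is smaller); Ag⁺ < Au⁺ (same group, 1 shell fewer).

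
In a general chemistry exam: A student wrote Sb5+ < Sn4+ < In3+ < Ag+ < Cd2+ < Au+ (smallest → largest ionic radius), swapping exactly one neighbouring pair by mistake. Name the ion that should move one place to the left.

Cd2+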